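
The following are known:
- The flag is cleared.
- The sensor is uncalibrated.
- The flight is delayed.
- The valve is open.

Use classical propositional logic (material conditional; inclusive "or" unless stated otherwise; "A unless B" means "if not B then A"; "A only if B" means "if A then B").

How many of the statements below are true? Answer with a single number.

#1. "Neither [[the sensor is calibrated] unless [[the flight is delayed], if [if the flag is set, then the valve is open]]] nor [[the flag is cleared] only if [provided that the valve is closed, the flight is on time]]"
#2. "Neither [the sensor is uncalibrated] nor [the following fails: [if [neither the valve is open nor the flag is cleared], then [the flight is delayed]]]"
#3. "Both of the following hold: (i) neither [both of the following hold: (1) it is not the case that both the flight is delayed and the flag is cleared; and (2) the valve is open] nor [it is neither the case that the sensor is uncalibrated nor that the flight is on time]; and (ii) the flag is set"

0

Let Q = "the sensor is calibrated" (F), P = "the flag is set" (F), S = "the valve is open" (T), R = "the flight is delayed" (T).

#1: Formalization: (Q ∨ ((P → S) → R)) ↓ (¬P → (¬S → ¬R))

P → S = F → T = T
(P → S) → R = T → T = T
Q ∨ ((P → S) → R) = F ∨ T = T
¬P = ¬F = T
¬S = ¬T = F
¬R = ¬T = F
¬S → ¬R = F → F = T
¬P → (¬S → ¬R) = T → T = T
(Q ∨ ((P → S) → R)) ↓ (¬P → (¬S → ¬R)) = T ↓ T = F
Hence #1 is false.

#2: Parsed as ¬Q ↓ ¬((S ↓ ¬P) → R)

¬Q = ¬F = T
¬P = ¬F = T
S ↓ ¬P = T ↓ T = F
(S ↓ ¬P) → R = F → T = T
¬((S ↓ ¬P) → R) = ¬T = F
¬Q ↓ ¬((S ↓ ¬P) → R) = T ↓ F = F
So #2 is false.

#3: Parsed as (((R ↑ ¬P) ∧ S) ↓ (¬Q ↓ ¬R)) ∧ P

¬P = ¬F = T
R ↑ ¬P = T ↑ T = F
(R ↑ ¬P) ∧ S = F ∧ T = F
¬Q = ¬F = T
¬R = ¬T = F
¬Q ↓ ¬R = T ↓ F = F
((R ↑ ¬P) ∧ S) ↓ (¬Q ↓ ¬R) = F ↓ F = T
(((R ↑ ¬P) ∧ S) ↓ (¬Q ↓ ¬R)) ∧ P = T ∧ F = F
Thus #3 is false.

Count: 0.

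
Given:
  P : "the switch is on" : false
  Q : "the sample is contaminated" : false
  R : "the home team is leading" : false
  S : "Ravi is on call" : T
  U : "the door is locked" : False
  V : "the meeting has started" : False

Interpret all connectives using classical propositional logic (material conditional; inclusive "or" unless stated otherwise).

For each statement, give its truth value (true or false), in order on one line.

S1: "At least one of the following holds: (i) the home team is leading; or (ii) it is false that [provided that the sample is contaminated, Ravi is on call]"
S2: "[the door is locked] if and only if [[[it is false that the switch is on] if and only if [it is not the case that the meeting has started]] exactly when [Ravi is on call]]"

S1 False; S2 False

S1: Parsed as R ∨ ¬(Q → S)

Q → S = F → T = T
¬(Q → S) = ¬T = F
R ∨ ¬(Q → S) = F ∨ F = F
Hence S1 is false.

S2: Parsed as U ↔ ((¬P ↔ ¬V) ↔ S)

¬P = ¬F = T
¬V = ¬F = T
¬P ↔ ¬V = T ↔ T = T
(¬P ↔ ¬V) ↔ S = T ↔ T = T
U ↔ ((¬P ↔ ¬V) ↔ S) = F ↔ T = F
So S2 is false.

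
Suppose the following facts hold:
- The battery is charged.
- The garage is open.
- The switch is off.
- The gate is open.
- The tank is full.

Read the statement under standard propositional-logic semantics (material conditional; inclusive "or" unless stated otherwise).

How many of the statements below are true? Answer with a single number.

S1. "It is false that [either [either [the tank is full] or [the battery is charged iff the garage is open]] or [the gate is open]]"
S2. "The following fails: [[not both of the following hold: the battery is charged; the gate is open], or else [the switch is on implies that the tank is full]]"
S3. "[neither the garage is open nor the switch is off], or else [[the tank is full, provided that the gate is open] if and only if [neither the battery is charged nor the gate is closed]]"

Let M = "the tank is full" (T), G = "the battery is charged" (T), Q = "the garage is closed" (F), H = "the gate is open" (T), D = "the switch is on" (F).

S1: In symbols: ~((M | (G <-> ~Q)) | H)

~Q = ~F = T
G <-> ~Q = T <-> T = T
M | (G <-> ~Q) = T | T = T
(M | (G <-> ~Q)) | H = T | T = T
~((M | (G <-> ~Q)) | H) = ~T = F
Thus S1 is false.

S2: In symbols: ~((G nand H) | (D -> M))

G nand H = T nand T = F
D -> M = F -> T = T
(G nand H) | (D -> M) = F | T = T
~((G nand H) | (D -> M)) = ~T = F
Thus S2 is false.

S3: This is (~Q nor ~D) | ((H -> M) <-> (G nor ~H)).

~Q = ~F = T
~D = ~F = T
~Q nor ~D = T nor T = F
H -> M = T -> T = T
~H = ~T = F
G nor ~H = T nor F = F
(H -> M) <-> (G nor ~H) = T <-> F = F
(~Q nor ~D) | ((H -> M) <-> (G nor ~H)) = F | F = F
Hence S3 is false.

0 of the 3 statements are true (none).

0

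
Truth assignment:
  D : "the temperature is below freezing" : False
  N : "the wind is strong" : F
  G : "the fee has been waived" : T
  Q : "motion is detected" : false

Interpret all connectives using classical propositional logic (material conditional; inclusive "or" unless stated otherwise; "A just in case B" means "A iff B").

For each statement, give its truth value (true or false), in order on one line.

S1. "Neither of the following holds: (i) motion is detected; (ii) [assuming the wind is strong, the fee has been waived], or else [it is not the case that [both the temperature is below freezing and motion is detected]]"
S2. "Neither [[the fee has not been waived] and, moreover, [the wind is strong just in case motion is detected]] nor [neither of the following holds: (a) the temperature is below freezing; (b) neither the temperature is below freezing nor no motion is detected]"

S1 False; S2 False

S1: Formalization: Q ↓ ((N → G) ∨ ¬(D ∧ Q))

N → G = F → T = T
D ∧ Q = F ∧ F = F
¬(D ∧ Q) = ¬F = T
(N → G) ∨ ¬(D ∧ Q) = T ∨ T = T
Q ↓ ((N → G) ∨ ¬(D ∧ Q)) = F ↓ T = F
So S1 is false.

S2: Parsed as (¬G ∧ (N ↔ Q)) ↓ (D ↓ (D ↓ ¬Q))

¬G = ¬T = F
N ↔ Q = F ↔ F = T
¬G ∧ (N ↔ Q) = F ∧ T = F
¬Q = ¬F = T
D ↓ ¬Q = F ↓ T = F
D ↓ (D ↓ ¬Q) = F ↓ F = T
(¬G ∧ (N ↔ Q)) ↓ (D ↓ (D ↓ ¬Q)) = F ↓ T = F
So S2 is false.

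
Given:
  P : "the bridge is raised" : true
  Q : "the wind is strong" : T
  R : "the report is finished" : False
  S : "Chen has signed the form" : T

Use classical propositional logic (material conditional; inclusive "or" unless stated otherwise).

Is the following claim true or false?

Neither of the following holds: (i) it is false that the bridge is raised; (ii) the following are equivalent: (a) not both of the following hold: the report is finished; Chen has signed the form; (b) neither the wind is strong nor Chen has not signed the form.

In symbols: ¬P ↓ ((R ↑ S) ↔ (Q ↓ ¬S))

¬P = ¬T = F
R ↑ S = F ↑ T = T
¬S = ¬T = F
Q ↓ ¬S = T ↓ F = F
(R ↑ S) ↔ (Q ↓ ¬S) = T ↔ F = F
¬P ↓ ((R ↑ S) ↔ (Q ↓ ¬S)) = F ↓ F = T

True.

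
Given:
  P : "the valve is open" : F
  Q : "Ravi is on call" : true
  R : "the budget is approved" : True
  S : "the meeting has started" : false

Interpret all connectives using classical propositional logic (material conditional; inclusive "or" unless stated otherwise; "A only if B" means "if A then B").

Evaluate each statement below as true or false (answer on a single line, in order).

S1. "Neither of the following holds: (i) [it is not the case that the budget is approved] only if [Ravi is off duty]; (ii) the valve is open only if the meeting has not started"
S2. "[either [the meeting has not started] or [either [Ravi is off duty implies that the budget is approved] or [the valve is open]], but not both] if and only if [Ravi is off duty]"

S1: This is (¬R → ¬Q) ↓ (P → ¬S).

¬R = ¬T = F
¬Q = ¬T = F
¬R → ¬Q = F → F = T
¬S = ¬F = T
P → ¬S = F → T = T
(¬R → ¬Q) ↓ (P → ¬S) = T ↓ T = F
Hence S1 is false.

S2: This is (¬S ⊕ ((¬Q → R) ∨ P)) ↔ ¬Q.

¬S = ¬F = T
¬Q = ¬T = F
¬Q → R = F → T = T
(¬Q → R) ∨ P = T ∨ F = T
¬S ⊕ ((¬Q → R) ∨ P) = T ⊕ T = F
¬Q = ¬T = F
(¬S ⊕ ((¬Q → R) ∨ P)) ↔ ¬Q = F ↔ F = T
Hence S2 is true.

S1 false, S2 true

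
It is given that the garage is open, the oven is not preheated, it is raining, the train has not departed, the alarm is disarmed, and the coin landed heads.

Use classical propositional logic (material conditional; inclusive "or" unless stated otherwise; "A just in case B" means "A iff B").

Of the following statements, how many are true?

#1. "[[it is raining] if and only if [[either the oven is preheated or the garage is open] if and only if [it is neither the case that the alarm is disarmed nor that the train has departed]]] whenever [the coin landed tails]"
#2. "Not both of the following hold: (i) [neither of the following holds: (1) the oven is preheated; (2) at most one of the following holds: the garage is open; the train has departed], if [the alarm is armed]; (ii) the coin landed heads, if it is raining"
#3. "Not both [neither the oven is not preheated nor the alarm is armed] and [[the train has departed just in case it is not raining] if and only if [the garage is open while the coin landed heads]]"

2

Let M = "the coin landed heads" (T), R = "it is raining" (T), V = "the oven is preheated" (F), H = "the garage is closed" (F), P = "the alarm is armed" (F), K = "the train has departed" (F).

#1: Formalization: ~M -> (R <-> ((V | ~H) <-> (~P nor K)))

~M = ~T = F
~H = ~F = T
V | ~H = F | T = T
~P = ~F = T
~P nor K = T nor F = F
(V | ~H) <-> (~P nor K) = T <-> F = F
R <-> ((V | ~H) <-> (~P nor K)) = T <-> F = F
~M -> (R <-> ((V | ~H) <-> (~P nor K))) = F -> F = T
Hence #1 is true.

#2: In symbols: (P -> (V nor (~H nand K))) nand (R -> M)

~H = ~F = T
~H nand K = T nand F = T
V nor (~H nand K) = F nor T = F
P -> (V nor (~H nand K)) = F -> F = T
R -> M = T -> T = T
(P -> (V nor (~H nand K))) nand (R -> M) = T nand T = F
Hence #2 is false.

#3: This is (~V nor P) nand ((K <-> ~R) <-> (~H & M)).

~V = ~F = T
~V nor P = T nor F = F
~R = ~T = F
K <-> ~R = F <-> F = T
~H = ~F = T
~H & M = T & T = T
(K <-> ~R) <-> (~H & M) = T <-> T = T
(~V nor P) nand ((K <-> ~R) <-> (~H & M)) = F nand T = T
Hence #3 is true.

Count: 2.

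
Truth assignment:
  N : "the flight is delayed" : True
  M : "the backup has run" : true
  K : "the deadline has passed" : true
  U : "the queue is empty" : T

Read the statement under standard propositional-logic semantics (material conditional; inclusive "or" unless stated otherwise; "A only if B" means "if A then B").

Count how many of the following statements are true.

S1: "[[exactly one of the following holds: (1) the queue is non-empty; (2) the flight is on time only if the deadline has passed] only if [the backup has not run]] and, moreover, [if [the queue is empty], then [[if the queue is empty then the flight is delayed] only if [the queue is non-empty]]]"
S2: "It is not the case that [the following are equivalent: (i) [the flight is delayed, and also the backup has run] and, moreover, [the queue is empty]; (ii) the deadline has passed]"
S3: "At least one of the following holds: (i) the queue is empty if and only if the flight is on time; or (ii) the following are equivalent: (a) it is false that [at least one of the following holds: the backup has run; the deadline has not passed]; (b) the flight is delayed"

0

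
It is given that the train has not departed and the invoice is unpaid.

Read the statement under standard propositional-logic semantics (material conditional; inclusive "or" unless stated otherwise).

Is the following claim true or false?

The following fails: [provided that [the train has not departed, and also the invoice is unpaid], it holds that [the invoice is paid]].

The statement is true.

Let P = "the train has departed" (F), Q = "the invoice is paid" (F).
Parsed as ¬((¬P ∧ ¬Q) → Q)

¬P = ¬F = T
¬Q = ¬F = T
¬P ∧ ¬Q = T ∧ T = T
(¬P ∧ ¬Q) → Q = T → F = F
¬((¬P ∧ ¬Q) → Q) = ¬F = T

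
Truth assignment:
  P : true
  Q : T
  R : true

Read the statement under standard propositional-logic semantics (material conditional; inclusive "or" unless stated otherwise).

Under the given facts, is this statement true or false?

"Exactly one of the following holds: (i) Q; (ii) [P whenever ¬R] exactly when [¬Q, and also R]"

In symbols: Q xor ((~R -> P) <-> (~Q & R))

~R = ~T = F
~R -> P = F -> T = T
~Q = ~T = F
~Q & R = F & T = F
(~R -> P) <-> (~Q & R) = T <-> F = F
Q xor ((~R -> P) <-> (~Q & R)) = T xor F = T

true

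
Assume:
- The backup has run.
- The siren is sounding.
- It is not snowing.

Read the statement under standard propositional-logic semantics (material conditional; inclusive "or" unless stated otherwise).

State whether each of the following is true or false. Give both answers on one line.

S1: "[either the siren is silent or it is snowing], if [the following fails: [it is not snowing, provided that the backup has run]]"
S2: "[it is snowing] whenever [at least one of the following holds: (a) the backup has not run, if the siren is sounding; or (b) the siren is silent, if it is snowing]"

Let P = "the backup has run" (T), R = "it is snowing" (F), Q = "the siren is sounding" (T).

S1: Parsed as ¬(P → ¬R) → (¬Q ∨ R)

¬R = ¬F = T
P → ¬R = T → T = T
¬(P → ¬R) = ¬T = F
¬Q = ¬T = F
¬Q ∨ R = F ∨ F = F
¬(P → ¬R) → (¬Q ∨ R) = F → F = T
So S1 is true.

S2: Formalization: ((Q → ¬P) ∨ (R → ¬Q)) → R

¬P = ¬T = F
Q → ¬P = T → F = F
¬Q = ¬T = F
R → ¬Q = F → F = T
(Q → ¬P) ∨ (R → ¬Q) = F ∨ T = T
((Q → ¬P) ∨ (R → ¬Q)) → R = T → F = F
Hence S2 is false.

S1 true / S2 false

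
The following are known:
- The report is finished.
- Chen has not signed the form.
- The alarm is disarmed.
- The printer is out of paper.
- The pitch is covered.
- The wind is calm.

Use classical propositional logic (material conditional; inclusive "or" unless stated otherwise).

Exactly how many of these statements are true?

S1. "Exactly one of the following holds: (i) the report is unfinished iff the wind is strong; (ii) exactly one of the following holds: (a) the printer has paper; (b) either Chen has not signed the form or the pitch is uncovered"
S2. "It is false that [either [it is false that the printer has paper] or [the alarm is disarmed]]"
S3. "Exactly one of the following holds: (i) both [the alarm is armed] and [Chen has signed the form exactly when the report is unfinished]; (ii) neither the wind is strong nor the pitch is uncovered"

Let P = "the report is finished" (True), V = "the wind is strong" (False), S = "the printer has paper" (False), Q = "Chen has signed the form" (False), U = "the pitch is covered" (True), R = "the alarm is armed" (False).

S1: Formalization: (not P iff V) xor (S xor (not Q or not U))

not P = not True = False
not P iff V = False iff False = True
not Q = not False = True
not U = not True = False
not Q or not U = True or False = True
S xor (not Q or not U) = False xor True = True
(not P iff V) xor (S xor (not Q or not U)) = True xor True = False
Hence S1 is false.

S2: Parsed as not (not S or not R)

not S = not False = True
not R = not False = True
not S or not R = True or True = True
not (not S or not R) = not True = False
Thus S2 is false.

S3: Formalization: (R and (Q iff not P)) xor (V nor not U)

not P = not True = False
Q iff not P = False iff False = True
R and (Q iff not P) = False and True = False
not U = not True = False
V nor not U = False nor False = True
(R and (Q iff not P)) xor (V nor not U) = False xor True = True
So S3 is true.

Count: 1.

1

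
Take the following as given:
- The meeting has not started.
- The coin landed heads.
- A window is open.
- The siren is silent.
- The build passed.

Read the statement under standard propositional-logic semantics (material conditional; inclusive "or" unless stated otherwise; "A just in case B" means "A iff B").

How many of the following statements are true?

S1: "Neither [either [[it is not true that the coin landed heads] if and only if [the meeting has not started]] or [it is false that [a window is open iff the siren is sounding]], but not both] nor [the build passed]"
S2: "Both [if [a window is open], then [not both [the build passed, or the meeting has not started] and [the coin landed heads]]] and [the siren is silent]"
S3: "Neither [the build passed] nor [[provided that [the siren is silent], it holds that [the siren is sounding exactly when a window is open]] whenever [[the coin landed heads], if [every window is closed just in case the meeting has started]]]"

0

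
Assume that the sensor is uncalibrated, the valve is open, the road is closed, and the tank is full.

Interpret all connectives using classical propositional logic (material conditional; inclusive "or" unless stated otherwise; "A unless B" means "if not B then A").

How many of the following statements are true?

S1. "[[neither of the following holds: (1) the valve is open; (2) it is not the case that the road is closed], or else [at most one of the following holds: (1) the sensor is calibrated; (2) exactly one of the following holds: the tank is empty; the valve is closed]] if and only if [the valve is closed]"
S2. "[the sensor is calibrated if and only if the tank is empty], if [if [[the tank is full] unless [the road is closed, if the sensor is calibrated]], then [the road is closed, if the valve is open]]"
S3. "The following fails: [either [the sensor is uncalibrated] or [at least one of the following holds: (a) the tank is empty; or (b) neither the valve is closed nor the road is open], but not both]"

2

Let S = "the valve is open" (True), N = "the road is closed" (True), L = "the sensor is calibrated" (False), G = "the tank is full" (True).

S1: Formalization: ((S nor not N) or (L nand (not G xor not S))) iff not S

not N = not True = False
S nor not N = True nor False = False
not G = not True = False
not S = not True = False
not G xor not S = False xor False = False
L nand (not G xor not S) = False nand False = True
(S nor not N) or (L nand (not G xor not S)) = False or True = True
not S = not True = False
((S nor not N) or (L nand (not G xor not S))) iff not S = True iff False = False
Thus S1 is false.

S2: In symbols: ((G or (L -> N)) -> (S -> N)) -> (L iff not G)

L -> N = False -> True = True
G or (L -> N) = True or True = True
S -> N = True -> True = True
(G or (L -> N)) -> (S -> N) = True -> True = True
not G = not True = False
L iff not G = False iff False = True
((G or (L -> N)) -> (S -> N)) -> (L iff not G) = True -> True = True
So S2 is true.

S3: This is not (not L xor (not G or (not S nor not N))).

not L = not False = True
not G = not True = False
not S = not True = False
not N = not True = False
not S nor not N = False nor False = True
not G or (not S nor not N) = False or True = True
not L xor (not G or (not S nor not N)) = True xor True = False
not (not L xor (not G or (not S nor not N))) = not False = True
So S3 is true.

2 of the 3 statements are true.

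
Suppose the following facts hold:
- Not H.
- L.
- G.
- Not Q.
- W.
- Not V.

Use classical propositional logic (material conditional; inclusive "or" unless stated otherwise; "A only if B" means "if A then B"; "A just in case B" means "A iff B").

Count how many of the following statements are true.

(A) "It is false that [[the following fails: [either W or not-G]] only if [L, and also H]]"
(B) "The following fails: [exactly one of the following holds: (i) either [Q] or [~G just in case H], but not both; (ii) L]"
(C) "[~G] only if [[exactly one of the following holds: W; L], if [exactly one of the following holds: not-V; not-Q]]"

(A): Formalization: ~(~(W | ~G) -> (L & H))

~G = ~T = F
W | ~G = T | F = T
~(W | ~G) = ~T = F
L & H = T & F = F
~(W | ~G) -> (L & H) = F -> F = T
~(~(W | ~G) -> (L & H)) = ~T = F
Hence (A) is false.

(B): Formalization: ~((Q xor (~G <-> H)) xor L)

~G = ~T = F
~G <-> H = F <-> F = T
Q xor (~G <-> H) = F xor T = T
(Q xor (~G <-> H)) xor L = T xor T = F
~((Q xor (~G <-> H)) xor L) = ~F = T
So (B) is true.

(C): In symbols: ~G -> ((~V xor ~Q) -> (W xor L))

~G = ~T = F
~V = ~F = T
~Q = ~F = T
~V xor ~Q = T xor T = F
W xor L = T xor T = F
(~V xor ~Q) -> (W xor L) = F -> F = T
~G -> ((~V xor ~Q) -> (W xor L)) = F -> T = T
Hence (C) is true.

2 of the 3 statements are true ((B), (C)).

2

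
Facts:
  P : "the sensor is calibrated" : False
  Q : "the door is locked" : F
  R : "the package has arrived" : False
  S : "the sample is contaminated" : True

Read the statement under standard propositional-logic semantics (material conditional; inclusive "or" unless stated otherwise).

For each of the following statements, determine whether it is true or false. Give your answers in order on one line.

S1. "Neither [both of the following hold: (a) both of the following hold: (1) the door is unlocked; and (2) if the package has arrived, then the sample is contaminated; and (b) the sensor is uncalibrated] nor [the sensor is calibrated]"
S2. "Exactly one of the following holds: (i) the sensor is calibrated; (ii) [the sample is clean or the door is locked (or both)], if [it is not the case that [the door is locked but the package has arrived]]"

S1 False, S2 False

S1: Formalization: ((¬Q ∧ (R → S)) ∧ ¬P) ↓ P

¬Q = ¬F = T
R → S = F → T = T
¬Q ∧ (R → S) = T ∧ T = T
¬P = ¬F = T
(¬Q ∧ (R → S)) ∧ ¬P = T ∧ T = T
((¬Q ∧ (R → S)) ∧ ¬P) ↓ P = T ↓ F = F
Thus S1 is false.

S2: Formalization: P ⊕ (¬(Q ∧ R) → (¬S ∨ Q))

Q ∧ R = F ∧ F = F
¬(Q ∧ R) = ¬F = T
¬S = ¬T = F
¬S ∨ Q = F ∨ F = F
¬(Q ∧ R) → (¬S ∨ Q) = T → F = F
P ⊕ (¬(Q ∧ R) → (¬S ∨ Q)) = F ⊕ F = F
Hence S2 is false.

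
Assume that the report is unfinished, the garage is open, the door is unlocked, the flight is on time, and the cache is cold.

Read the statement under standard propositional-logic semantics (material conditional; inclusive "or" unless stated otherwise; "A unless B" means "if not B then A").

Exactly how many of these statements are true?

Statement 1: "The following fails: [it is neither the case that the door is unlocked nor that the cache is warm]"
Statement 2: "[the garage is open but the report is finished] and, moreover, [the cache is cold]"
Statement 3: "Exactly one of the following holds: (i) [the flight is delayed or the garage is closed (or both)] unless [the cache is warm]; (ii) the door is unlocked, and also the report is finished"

Let R = "the door is locked" (F), U = "the cache is warm" (F), Q = "the garage is closed" (F), P = "the report is finished" (F), S = "the flight is delayed" (F).

Statement 1: In symbols: ~(~R nor U)

~R = ~F = T
~R nor U = T nor F = F
~(~R nor U) = ~F = T
Thus Statement 1 is true.

Statement 2: This is (~Q & P) & ~U.

~Q = ~F = T
~Q & P = T & F = F
~U = ~F = T
(~Q & P) & ~U = F & T = F
Hence Statement 2 is false.

Statement 3: Parsed as ((S | Q) | U) xor (~R & P)

S | Q = F | F = F
(S | Q) | U = F | F = F
~R = ~F = T
~R & P = T & F = F
((S | Q) | U) xor (~R & P) = F xor F = F
Hence Statement 3 is false.

1 of the 3 statements is true.

1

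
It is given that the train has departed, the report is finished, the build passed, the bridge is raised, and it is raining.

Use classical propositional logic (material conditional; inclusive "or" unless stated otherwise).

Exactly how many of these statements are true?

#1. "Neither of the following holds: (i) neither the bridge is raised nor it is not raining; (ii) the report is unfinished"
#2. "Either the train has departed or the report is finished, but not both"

1

Let K = "the bridge is raised" (True), G = "it is raining" (True), U = "the report is finished" (True), D = "the train has departed" (True).

#1: This is (K nor not G) nor not U.

not G = not True = False
K nor not G = True nor False = False
not U = not True = False
(K nor not G) nor not U = False nor False = True
Thus #1 is true.

#2: Parsed as D xor U

D xor U = True xor True = False
Thus #2 is false.

1 of the 2 statements is true (#1).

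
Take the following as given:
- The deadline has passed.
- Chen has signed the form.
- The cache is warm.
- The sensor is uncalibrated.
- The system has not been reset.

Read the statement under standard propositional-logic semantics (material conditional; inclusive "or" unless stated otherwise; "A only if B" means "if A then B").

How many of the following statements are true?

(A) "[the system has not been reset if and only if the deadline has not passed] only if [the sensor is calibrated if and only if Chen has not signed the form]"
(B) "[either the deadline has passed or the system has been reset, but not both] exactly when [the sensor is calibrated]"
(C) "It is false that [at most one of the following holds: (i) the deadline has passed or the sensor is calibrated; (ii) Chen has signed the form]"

Let Q = "the system has been reset" (F), G = "the deadline has passed" (T), R = "the sensor is calibrated" (F), D = "Chen has signed the form" (T).

(A): This is (~Q <-> ~G) -> (R <-> ~D).

~Q = ~F = T
~G = ~T = F
~Q <-> ~G = T <-> F = F
~D = ~T = F
R <-> ~D = F <-> F = T
(~Q <-> ~G) -> (R <-> ~D) = F -> T = T
Thus (A) is true.

(B): This is (G xor Q) <-> R.

G xor Q = T xor F = T
(G xor Q) <-> R = T <-> F = F
Thus (B) is false.

(C): This is ~((G | R) nand D).

G | R = T | F = T
(G | R) nand D = T nand T = F
~((G | R) nand D) = ~F = T
So (C) is true.

Count: 2.

2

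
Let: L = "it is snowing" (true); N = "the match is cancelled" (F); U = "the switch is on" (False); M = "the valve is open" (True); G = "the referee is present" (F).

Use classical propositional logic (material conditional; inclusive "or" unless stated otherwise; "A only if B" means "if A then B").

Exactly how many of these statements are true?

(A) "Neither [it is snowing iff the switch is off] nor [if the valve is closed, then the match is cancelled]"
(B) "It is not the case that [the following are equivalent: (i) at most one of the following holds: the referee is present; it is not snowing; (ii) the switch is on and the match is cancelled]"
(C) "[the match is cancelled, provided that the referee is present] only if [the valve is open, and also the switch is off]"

(A): Formalization: (L <-> ~U) nor (~M -> N)

~U = ~F = T
L <-> ~U = T <-> T = T
~M = ~T = F
~M -> N = F -> F = T
(L <-> ~U) nor (~M -> N) = T nor T = F
Hence (A) is false.

(B): This is ~((G nand ~L) <-> (U & N)).

~L = ~T = F
G nand ~L = F nand F = T
U & N = F & F = F
(G nand ~L) <-> (U & N) = T <-> F = F
~((G nand ~L) <-> (U & N)) = ~F = T
Thus (B) is true.

(C): In symbols: (G -> N) -> (M & ~U)

G -> N = F -> F = T
~U = ~F = T
M & ~U = T & T = T
(G -> N) -> (M & ~U) = T -> T = T
Thus (C) is true.

Count: 2.

2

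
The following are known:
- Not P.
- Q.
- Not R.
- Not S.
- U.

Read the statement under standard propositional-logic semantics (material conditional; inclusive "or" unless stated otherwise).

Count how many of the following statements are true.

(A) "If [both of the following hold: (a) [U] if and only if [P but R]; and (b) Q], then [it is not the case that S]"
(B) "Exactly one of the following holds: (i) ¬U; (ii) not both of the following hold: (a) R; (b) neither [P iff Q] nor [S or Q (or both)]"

(A): This is ((U iff (P and R)) and Q) -> not S.

P and R = False and False = False
U iff (P and R) = True iff False = False
(U iff (P and R)) and Q = False and True = False
not S = not False = True
((U iff (P and R)) and Q) -> not S = False -> True = True
Thus (A) is true.

(B): In symbols: not U xor (R nand ((P iff Q) nor (S or Q)))

not U = not True = False
P iff Q = False iff True = False
S or Q = False or True = True
(P iff Q) nor (S or Q) = False nor True = False
R nand ((P iff Q) nor (S or Q)) = False nand False = True
not U xor (R nand ((P iff Q) nor (S or Q))) = False xor True = True
Hence (B) is true.

Count: 2.

2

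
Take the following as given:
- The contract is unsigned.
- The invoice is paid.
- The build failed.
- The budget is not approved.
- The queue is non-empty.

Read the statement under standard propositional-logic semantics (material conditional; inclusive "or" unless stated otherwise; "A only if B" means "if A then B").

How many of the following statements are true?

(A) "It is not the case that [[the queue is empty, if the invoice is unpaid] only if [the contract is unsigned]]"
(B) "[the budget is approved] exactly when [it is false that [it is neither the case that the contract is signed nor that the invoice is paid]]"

0

Let Q = "the invoice is paid" (T), M = "the queue is empty" (F), H = "the contract is signed" (F), N = "the budget is approved" (F).

(A): Parsed as ¬((¬Q → M) → ¬H)

¬Q = ¬T = F
¬Q → M = F → F = T
¬H = ¬F = T
(¬Q → M) → ¬H = T → T = T
¬((¬Q → M) → ¬H) = ¬T = F
Hence (A) is false.

(B): This is N ↔ ¬(H ↓ Q).

H ↓ Q = F ↓ T = F
¬(H ↓ Q) = ¬F = T
N ↔ ¬(H ↓ Q) = F ↔ T = F
Hence (B) is false.

True statements: 0 (none).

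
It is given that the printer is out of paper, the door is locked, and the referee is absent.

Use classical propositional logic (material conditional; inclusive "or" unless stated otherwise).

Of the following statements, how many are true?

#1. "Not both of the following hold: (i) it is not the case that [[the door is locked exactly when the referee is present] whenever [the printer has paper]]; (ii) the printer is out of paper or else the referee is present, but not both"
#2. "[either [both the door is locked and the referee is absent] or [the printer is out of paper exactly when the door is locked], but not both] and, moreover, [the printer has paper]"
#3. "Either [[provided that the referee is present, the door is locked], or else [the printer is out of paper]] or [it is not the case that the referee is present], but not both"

1

Let P = "the printer has paper" (F), Q = "the door is locked" (T), R = "the referee is present" (F).

#1: This is ¬(P → (Q ↔ R)) ↑ (¬P ⊕ R).

Q ↔ R = T ↔ F = F
P → (Q ↔ R) = F → F = T
¬(P → (Q ↔ R)) = ¬T = F
¬P = ¬F = T
¬P ⊕ R = T ⊕ F = T
¬(P → (Q ↔ R)) ↑ (¬P ⊕ R) = F ↑ T = T
So #1 is true.

#2: Parsed as ((Q ∧ ¬R) ⊕ (¬P ↔ Q)) ∧ P

¬R = ¬F = T
Q ∧ ¬R = T ∧ T = T
¬P = ¬F = T
¬P ↔ Q = T ↔ T = T
(Q ∧ ¬R) ⊕ (¬P ↔ Q) = T ⊕ T = F
((Q ∧ ¬R) ⊕ (¬P ↔ Q)) ∧ P = F ∧ F = F
Hence #2 is false.

#3: In symbols: ((R → Q) ∨ ¬P) ⊕ ¬R

R → Q = F → T = T
¬P = ¬F = T
(R → Q) ∨ ¬P = T ∨ T = T
¬R = ¬F = T
((R → Q) ∨ ¬P) ⊕ ¬R = T ⊕ T = F
Thus #3 is false.

1 of the 3 statements is true (#1).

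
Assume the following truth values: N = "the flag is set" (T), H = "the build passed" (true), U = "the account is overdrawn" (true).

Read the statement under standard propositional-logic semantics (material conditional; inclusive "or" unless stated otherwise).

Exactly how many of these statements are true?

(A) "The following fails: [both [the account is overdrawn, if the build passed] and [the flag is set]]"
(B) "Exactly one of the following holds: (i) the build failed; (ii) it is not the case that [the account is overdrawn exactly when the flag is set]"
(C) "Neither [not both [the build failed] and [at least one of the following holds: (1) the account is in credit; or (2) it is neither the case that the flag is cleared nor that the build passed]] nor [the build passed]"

0

(A): This is not ((H -> U) and N).

H -> U = True -> True = True
(H -> U) and N = True and True = True
not ((H -> U) and N) = not True = False
So (A) is false.

(B): Formalization: not H xor not (U iff N)

not H = not True = False
U iff N = True iff True = True
not (U iff N) = not True = False
not H xor not (U iff N) = False xor False = False
So (B) is false.

(C): This is (not H nand (not U or (not N nor H))) nor H.

not H = not True = False
not U = not True = False
not N = not True = False
not N nor H = False nor True = False
not U or (not N nor H) = False or False = False
not H nand (not U or (not N nor H)) = False nand False = True
(not H nand (not U or (not N nor H))) nor H = True nor True = False
Thus (C) is false.

True statements: 0 (none).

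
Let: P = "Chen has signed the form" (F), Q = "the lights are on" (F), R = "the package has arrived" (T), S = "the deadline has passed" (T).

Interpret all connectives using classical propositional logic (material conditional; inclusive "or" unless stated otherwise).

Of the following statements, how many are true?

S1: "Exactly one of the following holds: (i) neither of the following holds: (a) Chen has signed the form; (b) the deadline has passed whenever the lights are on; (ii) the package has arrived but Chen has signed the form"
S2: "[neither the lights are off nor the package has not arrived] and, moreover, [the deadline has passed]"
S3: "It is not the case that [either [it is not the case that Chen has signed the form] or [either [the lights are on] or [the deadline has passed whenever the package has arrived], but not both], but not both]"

1

S1: Parsed as (P nor (Q -> S)) xor (R & P)

Q -> S = F -> T = T
P nor (Q -> S) = F nor T = F
R & P = T & F = F
(P nor (Q -> S)) xor (R & P) = F xor F = F
So S1 is false.

S2: Parsed as (~Q nor ~R) & S

~Q = ~F = T
~R = ~T = F
~Q nor ~R = T nor F = F
(~Q nor ~R) & S = F & T = F
Hence S2 is false.

S3: Parsed as ~(~P xor (Q xor (R -> S)))

~P = ~F = T
R -> S = T -> T = T
Q xor (R -> S) = F xor T = T
~P xor (Q xor (R -> S)) = T xor T = F
~(~P xor (Q xor (R -> S))) = ~F = T
Hence S3 is true.

True statements: 1 (S3).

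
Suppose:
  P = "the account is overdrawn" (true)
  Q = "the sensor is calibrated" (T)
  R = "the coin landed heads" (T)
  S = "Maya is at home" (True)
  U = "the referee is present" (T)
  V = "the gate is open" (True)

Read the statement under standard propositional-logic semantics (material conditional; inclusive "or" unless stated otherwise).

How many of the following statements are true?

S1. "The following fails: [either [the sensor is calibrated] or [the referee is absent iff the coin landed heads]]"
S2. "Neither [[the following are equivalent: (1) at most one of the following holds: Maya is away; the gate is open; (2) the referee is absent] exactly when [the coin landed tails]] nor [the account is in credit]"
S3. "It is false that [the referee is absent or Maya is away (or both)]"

S1: In symbols: not (Q or (not U iff R))

not U = not True = False
not U iff R = False iff True = False
Q or (not U iff R) = True or False = True
not (Q or (not U iff R)) = not True = False
Thus S1 is false.

S2: This is (((not S nand V) iff not U) iff not R) nor not P.

not S = not True = False
not S nand V = False nand True = True
not U = not True = False
(not S nand V) iff not U = True iff False = False
not R = not True = False
((not S nand V) iff not U) iff not R = False iff False = True
not P = not True = False
(((not S nand V) iff not U) iff not R) nor not P = True nor False = False
Thus S2 is false.

S3: This is not (not U or not S).

not U = not True = False
not S = not True = False
not U or not S = False or False = False
not (not U or not S) = not False = True
So S3 is true.

True statements: 1 (S3).

1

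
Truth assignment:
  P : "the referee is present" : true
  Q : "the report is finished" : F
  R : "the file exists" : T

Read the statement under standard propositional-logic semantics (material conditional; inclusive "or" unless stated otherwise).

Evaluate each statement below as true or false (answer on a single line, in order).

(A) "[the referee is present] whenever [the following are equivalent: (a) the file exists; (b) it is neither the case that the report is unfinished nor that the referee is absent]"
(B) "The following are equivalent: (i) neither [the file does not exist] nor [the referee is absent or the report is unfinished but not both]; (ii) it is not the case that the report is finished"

(A): In symbols: (R iff (not Q nor not P)) -> P

not Q = not False = True
not P = not True = False
not Q nor not P = True nor False = False
R iff (not Q nor not P) = True iff False = False
(R iff (not Q nor not P)) -> P = False -> True = True
Thus (A) is true.

(B): In symbols: (not R nor (not P xor not Q)) iff not Q

not R = not True = False
not P = not True = False
not Q = not False = True
not P xor not Q = False xor True = True
not R nor (not P xor not Q) = False nor True = False
not Q = not False = True
(not R nor (not P xor not Q)) iff not Q = False iff True = False
Hence (B) is false.

(A) True, (B) False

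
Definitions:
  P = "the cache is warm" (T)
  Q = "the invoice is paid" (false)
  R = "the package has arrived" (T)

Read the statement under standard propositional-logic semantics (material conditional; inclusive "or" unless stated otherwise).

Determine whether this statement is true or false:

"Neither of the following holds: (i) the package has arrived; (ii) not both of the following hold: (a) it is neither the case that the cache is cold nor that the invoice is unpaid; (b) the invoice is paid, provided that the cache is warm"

false

Parsed as R nor ((not P nor not Q) nand (P -> Q))

not P = not True = False
not Q = not False = True
not P nor not Q = False nor True = False
P -> Q = True -> False = False
(not P nor not Q) nand (P -> Q) = False nand False = True
R nor ((not P nor not Q) nand (P -> Q)) = True nor True = False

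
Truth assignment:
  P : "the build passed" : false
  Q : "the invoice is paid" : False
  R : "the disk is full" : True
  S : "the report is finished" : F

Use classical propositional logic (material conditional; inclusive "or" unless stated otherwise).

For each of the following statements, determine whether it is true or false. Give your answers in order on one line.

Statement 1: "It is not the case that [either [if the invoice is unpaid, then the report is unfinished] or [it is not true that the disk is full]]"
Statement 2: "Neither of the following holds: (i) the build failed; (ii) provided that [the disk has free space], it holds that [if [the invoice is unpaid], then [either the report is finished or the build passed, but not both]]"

Statement 1 False / Statement 2 False

Statement 1: This is ~((~Q -> ~S) | ~R).

~Q = ~F = T
~S = ~F = T
~Q -> ~S = T -> T = T
~R = ~T = F
(~Q -> ~S) | ~R = T | F = T
~((~Q -> ~S) | ~R) = ~T = F
Thus Statement 1 is false.

Statement 2: Parsed as ~P nor (~R -> (~Q -> (S xor P)))

~P = ~F = T
~R = ~T = F
~Q = ~F = T
S xor P = F xor F = F
~Q -> (S xor P) = T -> F = F
~R -> (~Q -> (S xor P)) = F -> F = T
~P nor (~R -> (~Q -> (S xor P))) = T nor T = F
Hence Statement 2 is false.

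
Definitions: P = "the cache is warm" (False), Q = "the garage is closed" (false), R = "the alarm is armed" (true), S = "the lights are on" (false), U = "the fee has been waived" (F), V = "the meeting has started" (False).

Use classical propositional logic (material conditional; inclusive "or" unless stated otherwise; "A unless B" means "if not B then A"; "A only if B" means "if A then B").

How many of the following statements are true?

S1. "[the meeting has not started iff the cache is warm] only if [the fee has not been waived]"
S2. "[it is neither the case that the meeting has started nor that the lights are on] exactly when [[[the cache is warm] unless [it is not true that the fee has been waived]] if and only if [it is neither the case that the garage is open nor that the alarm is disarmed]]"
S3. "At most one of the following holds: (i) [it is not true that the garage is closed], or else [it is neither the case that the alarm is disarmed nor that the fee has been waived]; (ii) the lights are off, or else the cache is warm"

S1: Parsed as (¬V ↔ P) → ¬U

¬V = ¬F = T
¬V ↔ P = T ↔ F = F
¬U = ¬F = T
(¬V ↔ P) → ¬U = F → T = T
Hence S1 is true.

S2: This is (V ↓ S) ↔ ((P ∨ ¬U) ↔ (¬Q ↓ ¬R)).

V ↓ S = F ↓ F = T
¬U = ¬F = T
P ∨ ¬U = F ∨ T = T
¬Q = ¬F = T
¬R = ¬T = F
¬Q ↓ ¬R = T ↓ F = F
(P ∨ ¬U) ↔ (¬Q ↓ ¬R) = T ↔ F = F
(V ↓ S) ↔ ((P ∨ ¬U) ↔ (¬Q ↓ ¬R)) = T ↔ F = F
Hence S2 is false.

S3: In symbols: (¬Q ∨ (¬R ↓ U)) ↑ (¬S ∨ P)

¬Q = ¬F = T
¬R = ¬T = F
¬R ↓ U = F ↓ F = T
¬Q ∨ (¬R ↓ U) = T ∨ T = T
¬S = ¬F = T
¬S ∨ P = T ∨ F = T
(¬Q ∨ (¬R ↓ U)) ↑ (¬S ∨ P) = T ↑ T = F
Hence S3 is false.

True statements: 1 (S1).

1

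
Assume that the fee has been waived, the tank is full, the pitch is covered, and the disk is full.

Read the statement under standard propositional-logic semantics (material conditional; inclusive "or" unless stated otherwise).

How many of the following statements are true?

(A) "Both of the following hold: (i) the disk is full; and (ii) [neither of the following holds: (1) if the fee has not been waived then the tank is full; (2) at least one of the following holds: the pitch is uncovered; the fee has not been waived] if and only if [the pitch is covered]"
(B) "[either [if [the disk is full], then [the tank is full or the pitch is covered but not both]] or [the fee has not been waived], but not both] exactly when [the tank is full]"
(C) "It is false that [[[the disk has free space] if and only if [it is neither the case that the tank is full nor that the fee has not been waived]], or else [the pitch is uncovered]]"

0

Let S = "the disk is full" (True), P = "the fee has been waived" (True), W = "the tank is full" (True), G = "the pitch is covered" (True).

(A): This is S and (((not P -> W) nor (not G or not P)) iff G).

not P = not True = False
not P -> W = False -> True = True
not G = not True = False
not P = not True = False
not G or not P = False or False = False
(not P -> W) nor (not G or not P) = True nor False = False
((not P -> W) nor (not G or not P)) iff G = False iff True = False
S and (((not P -> W) nor (not G or not P)) iff G) = True and False = False
So (A) is false.

(B): Parsed as ((S -> (W xor G)) xor not P) iff W

W xor G = True xor True = False
S -> (W xor G) = True -> False = False
not P = not True = False
(S -> (W xor G)) xor not P = False xor False = False
((S -> (W xor G)) xor not P) iff W = False iff True = False
So (B) is false.

(C): This is not ((not S iff (W nor not P)) or not G).

not S = not True = False
not P = not True = False
W nor not P = True nor False = False
not S iff (W nor not P) = False iff False = True
not G = not True = False
(not S iff (W nor not P)) or not G = True or False = True
not ((not S iff (W nor not P)) or not G) = not True = False
Thus (C) is false.

Count: 0.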